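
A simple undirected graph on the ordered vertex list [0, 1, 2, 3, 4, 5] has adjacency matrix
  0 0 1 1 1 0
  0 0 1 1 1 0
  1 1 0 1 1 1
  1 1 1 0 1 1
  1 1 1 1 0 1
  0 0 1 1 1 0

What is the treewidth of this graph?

3

A width-3 tree decomposition is:
Bags: B1 = {1, 2, 3, 4}  B2 = {2, 3, 4, 5}  B3 = {0, 2, 3, 4}
Tree: B1–B2, B2–B3
Each bag holds 4 vertices, so the decomposition has width 3, which upper-bounds the treewidth. For the lower bound, the 4 vertices {0, 2, 3, 4} are pairwise adjacent, and any tree decomposition puts a clique entirely inside one bag — forcing width ≥ 3. Therefore the treewidth is 3.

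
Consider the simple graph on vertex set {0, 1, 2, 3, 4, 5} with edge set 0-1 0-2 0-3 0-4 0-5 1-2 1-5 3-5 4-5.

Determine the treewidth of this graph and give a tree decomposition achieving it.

Treewidth 2.
One such decomposition:
Bags: B1 = {0, 1, 2}  B2 = {0, 1, 5}  B3 = {0, 3, 5}  B4 = {0, 4, 5}
Tree: B1–B2, B2–B3, B3–B4

Each bag holds 3 vertices, so the decomposition has width 2, which upper-bounds the treewidth. Conversely, {0, 1, 2} is a clique of size 3, and the vertices of any clique must share a bag in every tree decomposition; so some bag has ≥ 3 vertices and tw(G) ≥ 2. The upper and lower bounds meet at 2, so that is the treewidth.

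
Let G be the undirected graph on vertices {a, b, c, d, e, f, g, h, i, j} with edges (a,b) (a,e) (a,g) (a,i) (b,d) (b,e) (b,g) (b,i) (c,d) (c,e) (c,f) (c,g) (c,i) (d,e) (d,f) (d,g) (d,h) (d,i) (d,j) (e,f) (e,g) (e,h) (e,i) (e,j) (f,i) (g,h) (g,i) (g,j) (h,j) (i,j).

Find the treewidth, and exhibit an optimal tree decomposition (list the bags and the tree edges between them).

Treewidth 4.
One optimal decomposition is:
Bags: B1 = {d, e, g, i, j}  B2 = {b, d, e, g, i}  B3 = {d, e, g, h, j}  B4 = {c, d, e, g, i}  B5 = {c, d, e, f, i}  B6 = {a, b, e, g, i}
Tree: B1–B2, B1–B3, B2–B4, B4–B5, B2–B6

Each bag holds 5 vertices, so the decomposition has width 4, which upper-bounds the treewidth. Conversely, {d, e, g, h, j} is a clique of size 5, and the vertices of any clique must share a bag in every tree decomposition; so some bag has ≥ 5 vertices and tw(G) ≥ 4. The upper and lower bounds meet at 4, so that is the treewidth.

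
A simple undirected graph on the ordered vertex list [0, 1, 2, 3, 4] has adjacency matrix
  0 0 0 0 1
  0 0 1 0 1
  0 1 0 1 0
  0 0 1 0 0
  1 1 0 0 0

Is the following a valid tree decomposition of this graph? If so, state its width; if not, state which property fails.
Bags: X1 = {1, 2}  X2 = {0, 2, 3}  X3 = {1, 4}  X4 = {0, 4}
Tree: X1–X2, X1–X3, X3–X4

A tree decomposition must satisfy three properties: every vertex lies in some bag; for every edge, both endpoints lie together in some bag; and for every vertex, the bags containing it form a connected subtree. Here bags containing vertex 0 are not connected in the tree, so the decomposition is invalid.

No — bags containing vertex 0 are not connected in the tree.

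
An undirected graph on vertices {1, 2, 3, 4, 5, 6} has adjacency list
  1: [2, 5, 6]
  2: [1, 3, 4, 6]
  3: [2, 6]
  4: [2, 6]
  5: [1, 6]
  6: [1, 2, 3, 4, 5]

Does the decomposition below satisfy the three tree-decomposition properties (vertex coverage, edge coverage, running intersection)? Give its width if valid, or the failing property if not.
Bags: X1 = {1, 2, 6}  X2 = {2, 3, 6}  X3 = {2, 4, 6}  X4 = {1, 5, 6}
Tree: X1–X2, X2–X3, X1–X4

Every vertex of G appears in some bag (union = {1, 2, 3, 4, 5, 6}); every edge is covered by a bag; and for each vertex v the set of bags containing v is connected in the bag tree. The decomposition is therefore valid. The largest bag has 3 vertices, so the width is 2.

Yes; width 2.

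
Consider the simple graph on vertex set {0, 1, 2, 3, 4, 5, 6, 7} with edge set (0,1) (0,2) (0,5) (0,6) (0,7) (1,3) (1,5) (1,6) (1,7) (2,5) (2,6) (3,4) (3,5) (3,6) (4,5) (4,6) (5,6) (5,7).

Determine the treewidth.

A width-3 tree decomposition is:
Bags: B1 = {0, 1, 5, 6}  B2 = {1, 3, 5, 6}  B3 = {3, 4, 5, 6}  B4 = {0, 2, 5, 6}  B5 = {0, 1, 5, 7}
Tree: B1–B2, B2–B3, B1–B4, B1–B5
The largest bag has 4 vertices, giving width 3; this decomposition certifies tw(G) ≤ 3. Conversely, {0, 1, 5, 6} is a clique of size 4, and the vertices of any clique must share a bag in every tree decomposition; so some bag has ≥ 4 vertices and tw(G) ≥ 3. Hence tw(G) = 3 exactly.

3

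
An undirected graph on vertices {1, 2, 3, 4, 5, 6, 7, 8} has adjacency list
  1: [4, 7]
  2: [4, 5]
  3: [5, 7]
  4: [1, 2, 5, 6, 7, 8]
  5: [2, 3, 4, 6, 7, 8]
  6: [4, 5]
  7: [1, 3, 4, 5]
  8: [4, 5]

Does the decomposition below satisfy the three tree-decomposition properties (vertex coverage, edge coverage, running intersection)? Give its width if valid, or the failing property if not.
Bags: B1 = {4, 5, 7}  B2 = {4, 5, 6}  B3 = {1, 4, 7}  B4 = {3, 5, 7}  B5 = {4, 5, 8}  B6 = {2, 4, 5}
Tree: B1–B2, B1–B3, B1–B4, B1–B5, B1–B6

Yes; width 2.

Every vertex of G appears in some bag (union = {1, 2, 3, 4, 5, 6, 7, 8}); every edge is covered by a bag; and for each vertex v the set of bags containing v is connected in the bag tree. The decomposition is therefore valid. The largest bag has 3 vertices, so the width is 2.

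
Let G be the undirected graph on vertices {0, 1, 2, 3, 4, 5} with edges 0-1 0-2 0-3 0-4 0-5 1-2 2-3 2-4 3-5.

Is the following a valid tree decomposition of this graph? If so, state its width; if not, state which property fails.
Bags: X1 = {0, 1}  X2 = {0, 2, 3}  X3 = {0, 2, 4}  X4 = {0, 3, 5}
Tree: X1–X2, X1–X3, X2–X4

A tree decomposition must satisfy three properties: every vertex lies in some bag; for every edge, both endpoints lie together in some bag; and for every vertex, the bags containing it form a connected subtree. Here edge (2,1) lies in no bag, so the decomposition is invalid.

No — edge (2,1) lies in no bag.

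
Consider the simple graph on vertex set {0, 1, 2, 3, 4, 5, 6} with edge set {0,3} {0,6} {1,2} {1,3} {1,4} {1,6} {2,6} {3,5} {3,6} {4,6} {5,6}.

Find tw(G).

2

A width-2 tree decomposition is:
Bags: B1 = {1, 3, 6}  B2 = {3, 5, 6}  B3 = {1, 2, 6}  B4 = {0, 3, 6}  B5 = {1, 4, 6}
Tree: B1–B2, B1–B3, B1–B4, B1–B5
The largest bag has 3 vertices, giving width 2; this decomposition certifies tw(G) ≤ 2. Conversely, {0, 3, 6} is a clique of size 3, and the vertices of any clique must share a bag in every tree decomposition; so some bag has ≥ 3 vertices and tw(G) ≥ 2. Combining the bounds, tw(G) = 2.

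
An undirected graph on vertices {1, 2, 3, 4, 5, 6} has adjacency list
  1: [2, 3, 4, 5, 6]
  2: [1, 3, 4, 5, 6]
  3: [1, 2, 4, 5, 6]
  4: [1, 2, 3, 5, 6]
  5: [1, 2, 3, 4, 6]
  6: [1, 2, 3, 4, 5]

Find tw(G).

5

A width-5 tree decomposition is:
Bags: B1 = {1, 2, 3, 4, 5, 6}
Tree: (single bag)
A single bag containing all 6 vertices is trivially a valid decomposition of width 5. For the lower bound, the 6 vertices {1, 2, 3, 4, 5, 6} are pairwise adjacent, and any tree decomposition puts a clique entirely inside one bag — forcing width ≥ 5. Combining the bounds, tw(G) = 5.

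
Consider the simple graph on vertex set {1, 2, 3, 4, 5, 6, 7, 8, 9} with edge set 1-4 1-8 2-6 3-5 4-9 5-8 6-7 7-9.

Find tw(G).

1

A width-1 tree decomposition is:
Bags: B1 = {2, 6}  B2 = {6, 7}  B3 = {7, 9}  B4 = {4, 9}  B5 = {1, 4}  B6 = {1, 8}  B7 = {5, 8}  B8 = {3, 5}
Tree: B1–B2, B2–B3, B3–B4, B4–B5, B5–B6, B6–B7, B7–B8
The largest bag has 2 vertices, giving width 1; this decomposition certifies tw(G) ≤ 1. Any graph with an edge has treewidth ≥ 1, and G has the edge 2–6. The upper and lower bounds meet at 1, so that is the treewidth.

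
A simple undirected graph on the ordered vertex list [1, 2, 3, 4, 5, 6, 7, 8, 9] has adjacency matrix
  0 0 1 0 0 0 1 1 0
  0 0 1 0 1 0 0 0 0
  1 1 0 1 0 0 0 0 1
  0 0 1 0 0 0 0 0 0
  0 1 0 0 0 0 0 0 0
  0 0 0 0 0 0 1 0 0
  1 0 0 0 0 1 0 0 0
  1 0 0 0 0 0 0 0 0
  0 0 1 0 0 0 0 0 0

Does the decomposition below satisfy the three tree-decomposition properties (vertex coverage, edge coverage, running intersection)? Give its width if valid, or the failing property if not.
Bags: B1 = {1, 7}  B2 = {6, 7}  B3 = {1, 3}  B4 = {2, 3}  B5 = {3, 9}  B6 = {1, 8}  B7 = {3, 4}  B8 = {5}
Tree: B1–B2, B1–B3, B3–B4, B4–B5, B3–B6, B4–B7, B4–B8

A tree decomposition must satisfy three properties: every vertex lies in some bag; for every edge, both endpoints lie together in some bag; and for every vertex, the bags containing it form a connected subtree. Here edge (2,5) lies in no bag, so the decomposition is invalid.

No — edge (2,5) lies in no bag.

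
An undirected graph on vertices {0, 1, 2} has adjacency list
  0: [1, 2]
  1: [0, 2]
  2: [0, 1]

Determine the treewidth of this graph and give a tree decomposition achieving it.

With just one bag of size 3, the width is 3 − 1 = 2, so tw(G) ≤ 2. On the other hand G contains the 3-clique {0, 1, 2}. A clique must lie in a single bag of any decomposition, so no decomposition can have width below 2. Therefore the treewidth is 2.

Treewidth 2.
Bags: B1 = {0, 1, 2}
Tree: (single bag)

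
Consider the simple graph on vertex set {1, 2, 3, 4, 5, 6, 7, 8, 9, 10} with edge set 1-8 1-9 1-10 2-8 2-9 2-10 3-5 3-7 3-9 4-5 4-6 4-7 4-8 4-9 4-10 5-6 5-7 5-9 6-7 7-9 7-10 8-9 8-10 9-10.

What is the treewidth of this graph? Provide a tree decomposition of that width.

Treewidth 3.
One optimal decomposition is:
Bags: B1 = {4, 7, 9, 10}  B2 = {4, 8, 9, 10}  B3 = {4, 5, 7, 9}  B4 = {3, 5, 7, 9}  B5 = {4, 5, 6, 7}  B6 = {1, 8, 9, 10}  B7 = {2, 8, 9, 10}
Tree: B1–B2, B1–B3, B3–B4, B3–B5, B2–B6, B2–B7

The largest bag has 4 vertices, giving width 3; this decomposition certifies tw(G) ≤ 3. Conversely, {1, 8, 9, 10} is a clique of size 4, and the vertices of any clique must share a bag in every tree decomposition; so some bag has ≥ 4 vertices and tw(G) ≥ 3. Hence tw(G) = 3 exactly.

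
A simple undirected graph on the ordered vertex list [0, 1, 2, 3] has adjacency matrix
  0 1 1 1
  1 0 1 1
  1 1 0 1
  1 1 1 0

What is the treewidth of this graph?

A width-3 tree decomposition is:
Bags: B1 = {0, 1, 2, 3}
Tree: (single bag)
With just one bag of size 4, the width is 4 − 1 = 3, so tw(G) ≤ 3. On the other hand G contains the 4-clique {0, 1, 2, 3}. A clique must lie in a single bag of any decomposition, so no decomposition can have width below 3. Therefore the treewidth is 3.

3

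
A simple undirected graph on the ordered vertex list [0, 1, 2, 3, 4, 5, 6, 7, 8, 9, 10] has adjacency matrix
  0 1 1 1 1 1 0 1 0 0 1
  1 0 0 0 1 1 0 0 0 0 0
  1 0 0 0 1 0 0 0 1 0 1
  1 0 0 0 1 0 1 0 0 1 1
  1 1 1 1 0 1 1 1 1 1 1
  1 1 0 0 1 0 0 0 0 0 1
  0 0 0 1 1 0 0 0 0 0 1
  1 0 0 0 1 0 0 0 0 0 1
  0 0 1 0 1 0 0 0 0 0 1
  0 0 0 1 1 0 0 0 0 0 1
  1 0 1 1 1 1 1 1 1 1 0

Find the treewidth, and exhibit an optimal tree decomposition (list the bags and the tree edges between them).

Every bag has size at most 4, so the width is 4 − 1 = 3 and tw(G) ≤ 3. For the lower bound, the 4 vertices {0, 1, 4, 5} are pairwise adjacent, and any tree decomposition puts a clique entirely inside one bag — forcing width ≥ 3. Hence tw(G) = 3 exactly.

Treewidth 3.
One optimal decomposition is:
Bags: B1 = {0, 3, 4, 10}  B2 = {0, 4, 7, 10}  B3 = {0, 4, 5, 10}  B4 = {3, 4, 9, 10}  B5 = {0, 1, 4, 5}  B6 = {0, 2, 4, 10}  B7 = {3, 4, 6, 10}  B8 = {2, 4, 8, 10}
Tree: B1–B2, B2–B3, B1–B4, B3–B5, B2–B6, B1–B7, B6–B8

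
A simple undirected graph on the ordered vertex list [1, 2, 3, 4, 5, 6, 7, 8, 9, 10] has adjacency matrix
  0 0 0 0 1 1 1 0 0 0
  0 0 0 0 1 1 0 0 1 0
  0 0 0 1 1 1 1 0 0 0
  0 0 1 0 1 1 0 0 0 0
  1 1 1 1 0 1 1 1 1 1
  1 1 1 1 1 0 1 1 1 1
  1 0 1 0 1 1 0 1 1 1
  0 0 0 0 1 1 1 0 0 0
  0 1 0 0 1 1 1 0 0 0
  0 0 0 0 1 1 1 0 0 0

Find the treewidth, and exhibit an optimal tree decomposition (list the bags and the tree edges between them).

The largest bag has 4 vertices, giving width 3; this decomposition certifies tw(G) ≤ 3. Conversely, {2, 5, 6, 9} is a clique of size 4, and the vertices of any clique must share a bag in every tree decomposition; so some bag has ≥ 4 vertices and tw(G) ≥ 3. Therefore the treewidth is 3.

Treewidth 3.
One such decomposition:
Bags: B1 = {5, 6, 7, 9}  B2 = {3, 5, 6, 7}  B3 = {5, 6, 7, 10}  B4 = {2, 5, 6, 9}  B5 = {5, 6, 7, 8}  B6 = {3, 4, 5, 6}  B7 = {1, 5, 6, 7}
Tree: B1–B2, B1–B3, B1–B4, B1–B5, B2–B6, B1–B7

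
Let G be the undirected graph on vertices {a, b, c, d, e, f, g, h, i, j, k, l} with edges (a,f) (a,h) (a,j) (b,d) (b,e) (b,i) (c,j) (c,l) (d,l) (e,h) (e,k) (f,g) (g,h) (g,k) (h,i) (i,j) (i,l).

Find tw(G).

A width-3 tree decomposition is:
Bags: B1 = {a, f, g, k}  B2 = {a, g, h, k}  B3 = {a, e, h, k}  B4 = {a, e, h, j}  B5 = {e, h, i, j}  B6 = {b, e, i, j}  B7 = {b, c, i, j}  B8 = {b, c, i, l}  B9 = {b, c, d, l}
Tree: B1–B2, B2–B3, B3–B4, B4–B5, B5–B6, B6–B7, B7–B8, B8–B9
Each bag holds 4 vertices, so the decomposition has width 3, which upper-bounds the treewidth. For the lower bound: the 4 vertex sets {f,g,k}, {a}, {h}, {b,e,i,j} are disjoint, each induces a connected subgraph, and every pair is joined by at least one edge of G. Contracting each set to a single vertex therefore yields K_{4} as a minor, and since treewidth is minor-monotone, tw(G) ≥ tw(K_{4}) = 3. The upper and lower bounds meet at 3, so that is the treewidth.

3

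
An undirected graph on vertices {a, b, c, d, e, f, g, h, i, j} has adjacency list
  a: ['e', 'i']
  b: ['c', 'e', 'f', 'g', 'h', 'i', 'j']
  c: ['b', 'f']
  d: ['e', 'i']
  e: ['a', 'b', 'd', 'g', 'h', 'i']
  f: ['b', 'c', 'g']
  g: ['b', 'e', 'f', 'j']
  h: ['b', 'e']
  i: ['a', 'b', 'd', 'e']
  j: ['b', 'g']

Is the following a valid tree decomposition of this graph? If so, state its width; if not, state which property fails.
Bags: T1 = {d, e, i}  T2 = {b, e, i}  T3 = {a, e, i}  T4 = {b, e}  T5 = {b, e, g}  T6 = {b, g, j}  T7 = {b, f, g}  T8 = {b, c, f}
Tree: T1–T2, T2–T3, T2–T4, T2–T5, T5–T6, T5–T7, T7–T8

No — vertex h appears in no bag.

A tree decomposition must satisfy three properties: every vertex lies in some bag; for every edge, both endpoints lie together in some bag; and for every vertex, the bags containing it form a connected subtree. Here vertex h appears in no bag, so the decomposition is invalid.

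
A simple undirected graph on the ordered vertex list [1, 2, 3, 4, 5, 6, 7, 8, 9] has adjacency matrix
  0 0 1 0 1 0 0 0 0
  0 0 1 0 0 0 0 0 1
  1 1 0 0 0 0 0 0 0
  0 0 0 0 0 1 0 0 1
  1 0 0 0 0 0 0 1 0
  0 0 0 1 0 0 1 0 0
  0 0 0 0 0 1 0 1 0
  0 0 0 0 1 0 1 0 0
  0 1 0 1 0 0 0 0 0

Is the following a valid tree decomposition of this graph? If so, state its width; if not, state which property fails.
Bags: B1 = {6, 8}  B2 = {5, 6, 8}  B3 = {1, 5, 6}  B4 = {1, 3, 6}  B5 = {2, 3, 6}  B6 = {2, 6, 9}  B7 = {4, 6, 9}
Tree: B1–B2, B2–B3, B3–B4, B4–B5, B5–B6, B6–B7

A tree decomposition must satisfy three properties: every vertex lies in some bag; for every edge, both endpoints lie together in some bag; and for every vertex, the bags containing it form a connected subtree. Here vertex 7 appears in no bag, so the decomposition is invalid.

No — vertex 7 appears in no bag.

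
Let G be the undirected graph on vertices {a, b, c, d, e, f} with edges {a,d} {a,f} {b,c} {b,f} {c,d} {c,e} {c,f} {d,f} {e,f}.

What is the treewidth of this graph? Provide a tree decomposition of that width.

Treewidth 2.
Bags: B1 = {a, d, f}  B2 = {c, d, f}  B3 = {c, e, f}  B4 = {b, c, f}
Tree: B1–B2, B2–B3, B3–B4

Every bag has size at most 3, so the width is 3 − 1 = 2 and tw(G) ≤ 2. Conversely, {c, d, f} is a clique of size 3, and the vertices of any clique must share a bag in every tree decomposition; so some bag has ≥ 3 vertices and tw(G) ≥ 2. Combining the bounds, tw(G) = 2.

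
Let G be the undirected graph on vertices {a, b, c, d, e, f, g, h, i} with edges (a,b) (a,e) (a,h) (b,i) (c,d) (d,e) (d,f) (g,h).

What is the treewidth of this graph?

1

A width-1 tree decomposition is:
Bags: B1 = {d, e}  B2 = {d, f}  B3 = {a, e}  B4 = {a, b}  B5 = {c, d}  B6 = {a, h}  B7 = {g, h}  B8 = {b, i}
Tree: B1–B2, B1–B3, B3–B4, B2–B5, B4–B6, B6–B7, B4–B8
Each bag holds 2 vertices, so the decomposition has width 1, which upper-bounds the treewidth. Since G has at least one edge (e.g. d–e), it is not an edgeless graph, so tw(G) ≥ 1. Therefore the treewidth is 1.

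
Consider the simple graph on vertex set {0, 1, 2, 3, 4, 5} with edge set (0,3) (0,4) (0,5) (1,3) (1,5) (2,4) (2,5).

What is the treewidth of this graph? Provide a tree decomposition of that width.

The largest bag has 3 vertices, giving width 2; this decomposition certifies tw(G) ≤ 2. For the lower bound, G contains the cycle 4–2–5–0–4, so G is not a forest; only forests have treewidth ≤ 1, hence tw(G) ≥ 2. Combining the bounds, tw(G) = 2.

Treewidth 2.
Bags: B1 = {0, 2, 4}  B2 = {0, 2, 5}  B3 = {0, 3, 5}  B4 = {1, 3, 5}
Tree: B1–B2, B2–B3, B3–B4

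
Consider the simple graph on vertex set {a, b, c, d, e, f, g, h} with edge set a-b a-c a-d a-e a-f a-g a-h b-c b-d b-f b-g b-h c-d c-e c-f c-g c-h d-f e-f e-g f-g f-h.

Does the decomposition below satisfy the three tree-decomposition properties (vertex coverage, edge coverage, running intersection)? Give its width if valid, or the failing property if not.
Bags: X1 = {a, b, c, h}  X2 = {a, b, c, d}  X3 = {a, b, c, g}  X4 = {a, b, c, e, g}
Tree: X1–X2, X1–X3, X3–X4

A tree decomposition must satisfy three properties: every vertex lies in some bag; for every edge, both endpoints lie together in some bag; and for every vertex, the bags containing it form a connected subtree. Here vertex f appears in no bag, so the decomposition is invalid.

No — vertex f appears in no bag.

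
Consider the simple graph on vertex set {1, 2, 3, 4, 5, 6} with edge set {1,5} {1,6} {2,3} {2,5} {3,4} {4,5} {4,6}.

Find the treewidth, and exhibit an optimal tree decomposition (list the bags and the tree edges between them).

The largest bag has 3 vertices, giving width 2; this decomposition certifies tw(G) ≤ 2. For the lower bound, G contains the cycle 3–2–5–4–3, so G is not a forest; only forests have treewidth ≤ 1, hence tw(G) ≥ 2. The upper and lower bounds meet at 2, so that is the treewidth.

Treewidth 2.
Bags: B1 = {2, 3, 4}  B2 = {2, 4, 5}  B3 = {4, 5, 6}  B4 = {1, 5, 6}
Tree: B1–B2, B2–B3, B3–B4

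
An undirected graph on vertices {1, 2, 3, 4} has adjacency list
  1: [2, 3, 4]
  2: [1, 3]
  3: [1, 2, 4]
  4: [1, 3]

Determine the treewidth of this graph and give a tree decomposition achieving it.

Treewidth 2.
One such decomposition:
Bags: B1 = {1, 2, 3}  B2 = {1, 3, 4}
Tree: B1–B2

The largest bag has 3 vertices, giving width 2; this decomposition certifies tw(G) ≤ 2. For the lower bound, the 3 vertices {1, 2, 3} are pairwise adjacent, and any tree decomposition puts a clique entirely inside one bag — forcing width ≥ 2. The upper and lower bounds meet at 2, so that is the treewidth.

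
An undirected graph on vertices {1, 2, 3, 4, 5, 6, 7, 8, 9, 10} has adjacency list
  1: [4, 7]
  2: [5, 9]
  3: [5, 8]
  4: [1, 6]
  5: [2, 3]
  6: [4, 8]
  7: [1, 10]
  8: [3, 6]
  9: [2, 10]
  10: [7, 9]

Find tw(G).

2

A width-2 tree decomposition is:
Bags: B1 = {1, 4, 7}  B2 = {4, 7, 10}  B3 = {4, 9, 10}  B4 = {2, 4, 9}  B5 = {2, 4, 5}  B6 = {3, 4, 5}  B7 = {3, 4, 8}  B8 = {4, 6, 8}
Tree: B1–B2, B2–B3, B3–B4, B4–B5, B5–B6, B6–B7, B7–B8
The largest bag has 3 vertices, giving width 2; this decomposition certifies tw(G) ≤ 2. The edges 4–1–7–10–9–2–5–3–8–6–4 form a cycle, so G is not a tree and its treewidth is at least 2. The upper and lower bounds meet at 2, so that is the treewidth.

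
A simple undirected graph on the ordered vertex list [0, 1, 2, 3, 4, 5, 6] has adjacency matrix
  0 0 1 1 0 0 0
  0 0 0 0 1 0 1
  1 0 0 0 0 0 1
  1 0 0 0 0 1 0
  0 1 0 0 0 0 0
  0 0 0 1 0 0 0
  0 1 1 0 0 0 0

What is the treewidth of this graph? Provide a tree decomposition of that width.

Treewidth 1.
One such decomposition:
Bags: B1 = {3, 5}  B2 = {0, 3}  B3 = {0, 2}  B4 = {2, 6}  B5 = {1, 6}  B6 = {1, 4}
Tree: B1–B2, B2–B3, B3–B4, B4–B5, B5–B6

Each bag holds 2 vertices, so the decomposition has width 1, which upper-bounds the treewidth. Any graph with an edge has treewidth ≥ 1, and G has the edge 5–3. Combining the bounds, tw(G) = 1.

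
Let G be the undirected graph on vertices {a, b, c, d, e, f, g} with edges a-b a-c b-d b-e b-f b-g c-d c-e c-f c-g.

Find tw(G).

A width-2 tree decomposition is:
Bags: B1 = {b, c, e}  B2 = {b, c, g}  B3 = {b, c, d}  B4 = {a, b, c}  B5 = {b, c, f}
Tree: B1–B2, B2–B3, B3–B4, B4–B5
The largest bag has 3 vertices, giving width 2; this decomposition certifies tw(G) ≤ 2. The edges b–e–c–g–b form a cycle, so G is not a tree and its treewidth is at least 2. The upper and lower bounds meet at 2, so that is the treewidth.

2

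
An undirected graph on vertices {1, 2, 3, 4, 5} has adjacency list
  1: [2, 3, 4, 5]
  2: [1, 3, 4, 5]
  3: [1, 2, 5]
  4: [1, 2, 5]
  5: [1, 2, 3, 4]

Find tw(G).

3

A width-3 tree decomposition is:
Bags: B1 = {1, 2, 4, 5}  B2 = {1, 2, 3, 5}
Tree: B1–B2
Each bag holds 4 vertices, so the decomposition has width 3, which upper-bounds the treewidth. Conversely, {1, 2, 3, 5} is a clique of size 4, and the vertices of any clique must share a bag in every tree decomposition; so some bag has ≥ 4 vertices and tw(G) ≥ 3. Hence tw(G) = 3 exactly.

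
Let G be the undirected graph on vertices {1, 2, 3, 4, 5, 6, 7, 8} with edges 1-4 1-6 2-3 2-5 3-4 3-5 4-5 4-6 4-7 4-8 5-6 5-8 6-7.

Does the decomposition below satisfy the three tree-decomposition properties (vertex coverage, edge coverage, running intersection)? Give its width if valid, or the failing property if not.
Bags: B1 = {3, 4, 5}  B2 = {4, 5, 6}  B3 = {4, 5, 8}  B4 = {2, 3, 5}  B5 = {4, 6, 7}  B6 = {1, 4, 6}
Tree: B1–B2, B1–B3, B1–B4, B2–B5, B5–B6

Yes; width 2.

Vertex coverage: the bags together contain {1, 2, 3, 4, 5, 6, 7, 8}, the full vertex set. Edge coverage: each edge of G has both endpoints in at least one bag. Running intersection: for every vertex, the bags containing it form a connected subtree. All three properties hold, so this is a valid tree decomposition of width max|bag| − 1 = 2, and hence tw(G) ≤ 2.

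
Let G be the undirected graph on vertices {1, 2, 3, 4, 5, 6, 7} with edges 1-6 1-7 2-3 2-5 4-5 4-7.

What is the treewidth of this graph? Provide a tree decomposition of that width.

Each bag holds 2 vertices, so the decomposition has width 1, which upper-bounds the treewidth. G has an edge, so its treewidth is at least 1. Hence tw(G) = 1 exactly.

Treewidth 1.
Bags: B1 = {1, 6}  B2 = {1, 7}  B3 = {4, 7}  B4 = {4, 5}  B5 = {2, 5}  B6 = {2, 3}
Tree: B1–B2, B2–B3, B3–B4, B4–B5, B5–B6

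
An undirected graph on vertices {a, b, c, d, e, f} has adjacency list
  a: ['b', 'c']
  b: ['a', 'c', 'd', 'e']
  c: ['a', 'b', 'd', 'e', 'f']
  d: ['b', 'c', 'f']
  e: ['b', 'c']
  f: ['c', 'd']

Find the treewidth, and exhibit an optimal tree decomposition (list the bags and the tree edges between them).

The largest bag has 3 vertices, giving width 2; this decomposition certifies tw(G) ≤ 2. For the lower bound, the 3 vertices {c, d, f} are pairwise adjacent, and any tree decomposition puts a clique entirely inside one bag — forcing width ≥ 2. The upper and lower bounds meet at 2, so that is the treewidth.

Treewidth 2.
Bags: B1 = {a, b, c}  B2 = {b, c, d}  B3 = {b, c, e}  B4 = {c, d, f}
Tree: B1–B2, B1–B3, B2–B4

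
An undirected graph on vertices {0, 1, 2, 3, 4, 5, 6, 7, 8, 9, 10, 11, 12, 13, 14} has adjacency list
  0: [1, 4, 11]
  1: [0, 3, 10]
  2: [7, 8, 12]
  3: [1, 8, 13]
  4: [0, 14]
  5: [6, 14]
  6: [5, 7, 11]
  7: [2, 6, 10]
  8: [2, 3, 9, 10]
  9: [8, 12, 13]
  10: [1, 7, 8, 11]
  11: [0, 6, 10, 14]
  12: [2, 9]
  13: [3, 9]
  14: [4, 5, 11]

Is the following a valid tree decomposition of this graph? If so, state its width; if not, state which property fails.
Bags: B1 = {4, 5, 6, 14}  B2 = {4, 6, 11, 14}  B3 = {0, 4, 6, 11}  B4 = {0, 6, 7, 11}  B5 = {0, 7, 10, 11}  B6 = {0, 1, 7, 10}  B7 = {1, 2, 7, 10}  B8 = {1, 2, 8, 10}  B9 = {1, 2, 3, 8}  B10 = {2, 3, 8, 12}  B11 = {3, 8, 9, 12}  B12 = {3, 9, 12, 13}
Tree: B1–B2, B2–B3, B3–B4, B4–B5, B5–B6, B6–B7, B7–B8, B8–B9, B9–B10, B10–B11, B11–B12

Yes; width 3.

Every vertex of G appears in some bag (union = {0, 1, 2, 3, 4, 5, 6, 7, 8, 9, 10, 11, 12, 13, 14}); every edge is covered by a bag; and for each vertex v the set of bags containing v is connected in the bag tree. The decomposition is therefore valid. The largest bag has 4 vertices, so the width is 3.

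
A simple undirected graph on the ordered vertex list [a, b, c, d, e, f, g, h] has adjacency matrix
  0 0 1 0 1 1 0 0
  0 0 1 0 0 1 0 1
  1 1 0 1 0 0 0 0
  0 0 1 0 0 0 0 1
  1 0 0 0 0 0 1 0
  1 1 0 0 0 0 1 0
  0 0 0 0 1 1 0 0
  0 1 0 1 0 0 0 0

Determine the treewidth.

2

A width-2 tree decomposition is:
Bags: B1 = {c, d, h}  B2 = {b, c, h}  B3 = {a, b, c}  B4 = {a, b, f}  B5 = {a, e, f}  B6 = {e, f, g}
Tree: B1–B2, B2–B3, B3–B4, B4–B5, B5–B6
Every bag has size at most 3, so the width is 3 − 1 = 2 and tw(G) ≤ 2. The edges d–h–b–c–d form a cycle, so G is not a tree and its treewidth is at least 2. The upper and lower bounds meet at 2, so that is the treewidth.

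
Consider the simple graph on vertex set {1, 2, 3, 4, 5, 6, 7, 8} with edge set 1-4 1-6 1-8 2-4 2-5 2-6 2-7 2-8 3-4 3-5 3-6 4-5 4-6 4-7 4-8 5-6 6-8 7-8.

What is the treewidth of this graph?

3

A width-3 tree decomposition is:
Bags: B1 = {2, 4, 7, 8}  B2 = {2, 4, 6, 8}  B3 = {2, 4, 5, 6}  B4 = {3, 4, 5, 6}  B5 = {1, 4, 6, 8}
Tree: B1–B2, B2–B3, B3–B4, B2–B5
Every bag has size at most 4, so the width is 4 − 1 = 3 and tw(G) ≤ 3. Conversely, {1, 4, 6, 8} is a clique of size 4, and the vertices of any clique must share a bag in every tree decomposition; so some bag has ≥ 4 vertices and tw(G) ≥ 3. Combining the bounds, tw(G) = 3.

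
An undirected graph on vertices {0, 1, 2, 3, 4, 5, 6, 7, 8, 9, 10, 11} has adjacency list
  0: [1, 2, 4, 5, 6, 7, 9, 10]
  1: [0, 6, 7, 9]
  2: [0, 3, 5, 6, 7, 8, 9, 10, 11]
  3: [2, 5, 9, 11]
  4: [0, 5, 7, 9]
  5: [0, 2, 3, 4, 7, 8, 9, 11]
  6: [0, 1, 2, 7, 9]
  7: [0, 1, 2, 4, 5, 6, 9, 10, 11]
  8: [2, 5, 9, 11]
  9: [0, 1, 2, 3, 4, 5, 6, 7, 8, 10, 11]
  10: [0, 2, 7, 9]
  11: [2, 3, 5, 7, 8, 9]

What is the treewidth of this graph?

A width-4 tree decomposition is:
Bags: B1 = {0, 2, 6, 7, 9}  B2 = {0, 2, 5, 7, 9}  B3 = {0, 1, 6, 7, 9}  B4 = {2, 5, 7, 9, 11}  B5 = {2, 5, 8, 9, 11}  B6 = {0, 4, 5, 7, 9}  B7 = {0, 2, 7, 9, 10}  B8 = {2, 3, 5, 9, 11}
Tree: B1–B2, B1–B3, B2–B4, B4–B5, B2–B6, B1–B7, B4–B8
Every bag has size at most 5, so the width is 5 − 1 = 4 and tw(G) ≤ 4. For the lower bound, the 5 vertices {0, 1, 6, 7, 9} are pairwise adjacent, and any tree decomposition puts a clique entirely inside one bag — forcing width ≥ 4. The upper and lower bounds meet at 4, so that is the treewidth.

4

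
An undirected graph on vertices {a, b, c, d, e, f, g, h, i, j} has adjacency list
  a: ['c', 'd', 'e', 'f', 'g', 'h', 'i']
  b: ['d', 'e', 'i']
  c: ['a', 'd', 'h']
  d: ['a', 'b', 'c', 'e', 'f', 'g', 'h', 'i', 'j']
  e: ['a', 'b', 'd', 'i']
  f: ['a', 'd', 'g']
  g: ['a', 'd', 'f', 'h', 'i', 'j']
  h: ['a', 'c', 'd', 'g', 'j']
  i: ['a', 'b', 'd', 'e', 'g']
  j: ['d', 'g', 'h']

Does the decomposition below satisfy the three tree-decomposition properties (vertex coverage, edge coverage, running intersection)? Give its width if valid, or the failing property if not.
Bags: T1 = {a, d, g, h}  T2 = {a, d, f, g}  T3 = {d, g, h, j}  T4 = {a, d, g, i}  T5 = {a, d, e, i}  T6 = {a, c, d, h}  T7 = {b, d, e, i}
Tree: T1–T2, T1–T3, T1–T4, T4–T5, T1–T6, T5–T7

Checking the three conditions: (i) the bags cover all of {a, b, c, d, e, f, g, h, i, j}; (ii) for each edge, some bag contains both endpoints; (iii) the bags containing any fixed vertex form a subtree. All hold, so the decomposition is valid with width 4 − 1 = 3.

Yes; width 3.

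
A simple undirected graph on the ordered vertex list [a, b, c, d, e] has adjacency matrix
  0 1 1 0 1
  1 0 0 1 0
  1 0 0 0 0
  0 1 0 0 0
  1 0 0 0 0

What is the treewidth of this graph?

A width-1 tree decomposition is:
Bags: B1 = {a, e}  B2 = {a, b}  B3 = {b, d}  B4 = {a, c}
Tree: B1–B2, B2–B3, B1–B4
Each bag holds 2 vertices, so the decomposition has width 1, which upper-bounds the treewidth. G has an edge, so its treewidth is at least 1. Therefore the treewidth is 1.

1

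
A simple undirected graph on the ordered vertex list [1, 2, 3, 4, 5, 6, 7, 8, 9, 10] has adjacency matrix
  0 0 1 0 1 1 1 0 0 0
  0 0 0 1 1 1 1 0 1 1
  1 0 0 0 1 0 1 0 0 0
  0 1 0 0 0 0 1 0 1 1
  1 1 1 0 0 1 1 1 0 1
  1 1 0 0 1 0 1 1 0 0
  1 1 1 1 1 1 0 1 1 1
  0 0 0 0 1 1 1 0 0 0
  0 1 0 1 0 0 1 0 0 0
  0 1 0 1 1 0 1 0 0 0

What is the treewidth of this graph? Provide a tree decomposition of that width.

Treewidth 3.
One optimal decomposition is:
Bags: B1 = {2, 5, 7, 10}  B2 = {2, 5, 6, 7}  B3 = {1, 5, 6, 7}  B4 = {2, 4, 7, 10}  B5 = {2, 4, 7, 9}  B6 = {1, 3, 5, 7}  B7 = {5, 6, 7, 8}
Tree: B1–B2, B2–B3, B1–B4, B4–B5, B3–B6, B2–B7

Every bag has size at most 4, so the width is 4 − 1 = 3 and tw(G) ≤ 3. Conversely, {2, 4, 7, 9} is a clique of size 4, and the vertices of any clique must share a bag in every tree decomposition; so some bag has ≥ 4 vertices and tw(G) ≥ 3. Therefore the treewidth is 3.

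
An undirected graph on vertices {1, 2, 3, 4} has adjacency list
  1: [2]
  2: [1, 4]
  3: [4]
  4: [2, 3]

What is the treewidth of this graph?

1

A width-1 tree decomposition is:
Bags: B1 = {1, 2}  B2 = {2, 4}  B3 = {3, 4}
Tree: B1–B2, B2–B3
Every bag has size at most 2, so the width is 2 − 1 = 1 and tw(G) ≤ 1. Any graph with an edge has treewidth ≥ 1, and G has the edge 1–2. Hence tw(G) = 1 exactly.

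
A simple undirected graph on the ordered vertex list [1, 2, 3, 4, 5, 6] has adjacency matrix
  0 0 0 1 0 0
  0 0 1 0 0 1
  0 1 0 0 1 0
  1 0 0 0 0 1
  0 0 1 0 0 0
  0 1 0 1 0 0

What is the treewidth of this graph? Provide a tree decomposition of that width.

The largest bag has 2 vertices, giving width 1; this decomposition certifies tw(G) ≤ 1. Since G has at least one edge (e.g. 5–3), it is not an edgeless graph, so tw(G) ≥ 1. Hence tw(G) = 1 exactly.

Treewidth 1.
One optimal decomposition is:
Bags: B1 = {3, 5}  B2 = {2, 3}  B3 = {2, 6}  B4 = {4, 6}  B5 = {1, 4}
Tree: B1–B2, B2–B3, B3–B4, B4–B5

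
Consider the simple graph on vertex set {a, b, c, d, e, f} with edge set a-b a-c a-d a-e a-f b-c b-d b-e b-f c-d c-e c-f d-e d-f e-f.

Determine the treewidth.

A width-5 tree decomposition is:
Bags: B1 = {a, b, c, d, e, f}
Tree: (single bag)
With just one bag of size 6, the width is 6 − 1 = 5, so tw(G) ≤ 5. On the other hand G contains the 6-clique {a, b, c, d, e, f}. A clique must lie in a single bag of any decomposition, so no decomposition can have width below 5. The upper and lower bounds meet at 5, so that is the treewidth.

5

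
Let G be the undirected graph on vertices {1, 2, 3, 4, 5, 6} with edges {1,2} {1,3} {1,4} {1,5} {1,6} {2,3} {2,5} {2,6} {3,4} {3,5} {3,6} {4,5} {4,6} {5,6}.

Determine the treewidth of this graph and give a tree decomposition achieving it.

Treewidth 4.
One optimal decomposition is:
Bags: B1 = {1, 3, 4, 5, 6}  B2 = {1, 2, 3, 5, 6}
Tree: B1–B2

The largest bag has 5 vertices, giving width 4; this decomposition certifies tw(G) ≤ 4. Conversely, {1, 2, 3, 5, 6} is a clique of size 5, and the vertices of any clique must share a bag in every tree decomposition; so some bag has ≥ 5 vertices and tw(G) ≥ 4. Hence tw(G) = 4 exactly.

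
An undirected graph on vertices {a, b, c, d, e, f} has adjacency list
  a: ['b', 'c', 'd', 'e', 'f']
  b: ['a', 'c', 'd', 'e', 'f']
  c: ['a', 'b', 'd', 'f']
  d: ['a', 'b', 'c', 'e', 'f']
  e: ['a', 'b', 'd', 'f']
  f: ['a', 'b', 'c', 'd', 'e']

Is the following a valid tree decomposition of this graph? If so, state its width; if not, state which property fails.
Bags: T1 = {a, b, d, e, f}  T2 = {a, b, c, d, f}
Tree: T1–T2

Every vertex of G appears in some bag (union = {a, b, c, d, e, f}); every edge is covered by a bag; and for each vertex v the set of bags containing v is connected in the bag tree. The decomposition is therefore valid. The largest bag has 5 vertices, so the width is 4.

Yes; width 4.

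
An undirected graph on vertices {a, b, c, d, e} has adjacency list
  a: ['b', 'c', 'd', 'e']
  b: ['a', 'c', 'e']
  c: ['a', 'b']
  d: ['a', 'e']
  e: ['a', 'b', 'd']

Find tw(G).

2

A width-2 tree decomposition is:
Bags: B1 = {a, b, c}  B2 = {a, b, e}  B3 = {a, d, e}
Tree: B1–B2, B2–B3
Every bag has size at most 3, so the width is 3 − 1 = 2 and tw(G) ≤ 2. On the other hand G contains the 3-clique {a, d, e}. A clique must lie in a single bag of any decomposition, so no decomposition can have width below 2. Therefore the treewidth is 2.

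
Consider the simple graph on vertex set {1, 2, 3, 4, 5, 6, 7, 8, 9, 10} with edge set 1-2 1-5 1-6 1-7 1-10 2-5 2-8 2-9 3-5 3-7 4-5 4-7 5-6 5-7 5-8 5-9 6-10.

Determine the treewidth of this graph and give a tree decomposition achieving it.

Treewidth 2.
One such decomposition:
Bags: B1 = {1, 5, 7}  B2 = {1, 2, 5}  B3 = {1, 5, 6}  B4 = {3, 5, 7}  B5 = {2, 5, 8}  B6 = {2, 5, 9}  B7 = {4, 5, 7}  B8 = {1, 6, 10}
Tree: B1–B2, B2–B3, B1–B4, B2–B5, B5–B6, B4–B7, B3–B8

The largest bag has 3 vertices, giving width 2; this decomposition certifies tw(G) ≤ 2. For the lower bound, the 3 vertices {1, 6, 10} are pairwise adjacent, and any tree decomposition puts a clique entirely inside one bag — forcing width ≥ 2. Combining the bounds, tw(G) = 2.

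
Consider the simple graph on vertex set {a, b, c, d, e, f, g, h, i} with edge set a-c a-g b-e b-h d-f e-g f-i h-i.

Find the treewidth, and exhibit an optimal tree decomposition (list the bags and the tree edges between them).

Each bag holds 2 vertices, so the decomposition has width 1, which upper-bounds the treewidth. G has an edge, so its treewidth is at least 1. The upper and lower bounds meet at 1, so that is the treewidth.

Treewidth 1.
One optimal decomposition is:
Bags: B1 = {d, f}  B2 = {f, i}  B3 = {h, i}  B4 = {b, h}  B5 = {b, e}  B6 = {e, g}  B7 = {a, g}  B8 = {a, c}
Tree: B1–B2, B2–B3, B3–B4, B4–B5, B5–B6, B6–B7, B7–B8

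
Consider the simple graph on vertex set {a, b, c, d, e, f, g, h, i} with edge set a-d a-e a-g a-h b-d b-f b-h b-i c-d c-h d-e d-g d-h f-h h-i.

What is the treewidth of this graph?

2

A width-2 tree decomposition is:
Bags: B1 = {b, d, h}  B2 = {b, h, i}  B3 = {b, f, h}  B4 = {c, d, h}  B5 = {a, d, h}  B6 = {a, d, e}  B7 = {a, d, g}
Tree: B1–B2, B1–B3, B1–B4, B1–B5, B5–B6, B6–B7
Every bag has size at most 3, so the width is 3 − 1 = 2 and tw(G) ≤ 2. On the other hand G contains the 3-clique {a, d, g}. A clique must lie in a single bag of any decomposition, so no decomposition can have width below 2. Therefore the treewidth is 2.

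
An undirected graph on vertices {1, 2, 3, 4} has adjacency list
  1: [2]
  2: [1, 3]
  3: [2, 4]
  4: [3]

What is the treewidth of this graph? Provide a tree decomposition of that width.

Treewidth 1.
One optimal decomposition is:
Bags: B1 = {3, 4}  B2 = {2, 3}  B3 = {1, 2}
Tree: B1–B2, B2–B3

Every bag has size at most 2, so the width is 2 − 1 = 1 and tw(G) ≤ 1. Any graph with an edge has treewidth ≥ 1, and G has the edge 3–4. Hence tw(G) = 1 exactly.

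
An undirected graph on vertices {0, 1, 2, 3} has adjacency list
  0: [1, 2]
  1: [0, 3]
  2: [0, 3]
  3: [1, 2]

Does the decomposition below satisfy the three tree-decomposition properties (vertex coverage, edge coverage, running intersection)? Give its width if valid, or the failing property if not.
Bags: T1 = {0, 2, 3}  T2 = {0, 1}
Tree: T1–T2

A tree decomposition must satisfy three properties: every vertex lies in some bag; for every edge, both endpoints lie together in some bag; and for every vertex, the bags containing it form a connected subtree. Here edge (3,1) lies in no bag, so the decomposition is invalid.

No — edge (3,1) lies in no bag.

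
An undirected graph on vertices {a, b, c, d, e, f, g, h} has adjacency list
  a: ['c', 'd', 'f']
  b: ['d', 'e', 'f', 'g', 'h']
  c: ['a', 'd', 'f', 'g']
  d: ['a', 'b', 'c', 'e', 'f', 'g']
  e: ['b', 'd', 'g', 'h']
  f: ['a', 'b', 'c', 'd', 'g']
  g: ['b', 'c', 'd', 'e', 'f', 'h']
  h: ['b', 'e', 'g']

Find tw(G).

3

A width-3 tree decomposition is:
Bags: B1 = {b, d, f, g}  B2 = {b, d, e, g}  B3 = {c, d, f, g}  B4 = {b, e, g, h}  B5 = {a, c, d, f}
Tree: B1–B2, B1–B3, B2–B4, B3–B5
Every bag has size at most 4, so the width is 4 − 1 = 3 and tw(G) ≤ 3. Conversely, {b, d, e, g} is a clique of size 4, and the vertices of any clique must share a bag in every tree decomposition; so some bag has ≥ 4 vertices and tw(G) ≥ 3. Therefore the treewidth is 3.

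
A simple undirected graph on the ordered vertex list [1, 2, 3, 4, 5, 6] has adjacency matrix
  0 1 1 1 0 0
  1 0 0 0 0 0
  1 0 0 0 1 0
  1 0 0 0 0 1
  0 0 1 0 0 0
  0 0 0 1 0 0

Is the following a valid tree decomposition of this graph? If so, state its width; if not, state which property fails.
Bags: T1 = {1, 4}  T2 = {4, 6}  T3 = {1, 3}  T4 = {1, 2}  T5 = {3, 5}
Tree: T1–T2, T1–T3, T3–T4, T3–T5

Vertex coverage: the bags together contain {1, 2, 3, 4, 5, 6}, the full vertex set. Edge coverage: each edge of G has both endpoints in at least one bag. Running intersection: for every vertex, the bags containing it form a connected subtree. All three properties hold, so this is a valid tree decomposition of width max|bag| − 1 = 1, and hence tw(G) ≤ 1.

Yes; width 1.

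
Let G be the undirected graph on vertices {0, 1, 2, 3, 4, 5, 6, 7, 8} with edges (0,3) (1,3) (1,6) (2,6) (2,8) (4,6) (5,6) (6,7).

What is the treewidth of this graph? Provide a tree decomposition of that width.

Treewidth 1.
One such decomposition:
Bags: B1 = {5, 6}  B2 = {1, 6}  B3 = {1, 3}  B4 = {0, 3}  B5 = {2, 6}  B6 = {4, 6}  B7 = {2, 8}  B8 = {6, 7}
Tree: B1–B2, B2–B3, B3–B4, B2–B5, B5–B6, B5–B7, B6–B8

The largest bag has 2 vertices, giving width 1; this decomposition certifies tw(G) ≤ 1. Since G has at least one edge (e.g. 6–5), it is not an edgeless graph, so tw(G) ≥ 1. Therefore the treewidth is 1.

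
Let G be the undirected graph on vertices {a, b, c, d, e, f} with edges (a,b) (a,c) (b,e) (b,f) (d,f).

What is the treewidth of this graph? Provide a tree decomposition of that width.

Treewidth 1.
Bags: B1 = {b, f}  B2 = {a, b}  B3 = {a, c}  B4 = {d, f}  B5 = {b, e}
Tree: B1–B2, B2–B3, B1–B4, B2–B5

Each bag holds 2 vertices, so the decomposition has width 1, which upper-bounds the treewidth. G has an edge, so its treewidth is at least 1. Combining the bounds, tw(G) = 1.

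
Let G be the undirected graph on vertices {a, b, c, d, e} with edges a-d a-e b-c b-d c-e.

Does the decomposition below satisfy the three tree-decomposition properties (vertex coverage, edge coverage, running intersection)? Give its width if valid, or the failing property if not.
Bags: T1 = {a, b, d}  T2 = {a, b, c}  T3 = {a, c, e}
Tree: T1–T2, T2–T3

Yes; width 2.

Vertex coverage: the bags together contain {a, b, c, d, e}, the full vertex set. Edge coverage: each edge of G has both endpoints in at least one bag. Running intersection: for every vertex, the bags containing it form a connected subtree. All three properties hold, so this is a valid tree decomposition of width max|bag| − 1 = 2, and hence tw(G) ≤ 2.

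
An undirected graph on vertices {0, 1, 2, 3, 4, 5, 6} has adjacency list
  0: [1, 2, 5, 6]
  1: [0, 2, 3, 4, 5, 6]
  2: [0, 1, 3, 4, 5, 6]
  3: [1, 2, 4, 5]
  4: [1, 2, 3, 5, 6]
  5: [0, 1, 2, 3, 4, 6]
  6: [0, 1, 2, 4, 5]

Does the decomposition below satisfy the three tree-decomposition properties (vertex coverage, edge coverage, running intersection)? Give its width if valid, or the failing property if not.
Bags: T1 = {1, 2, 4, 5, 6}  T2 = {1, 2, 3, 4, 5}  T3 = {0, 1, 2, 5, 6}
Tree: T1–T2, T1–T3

Yes; width 4.

Vertex coverage: the bags together contain {0, 1, 2, 3, 4, 5, 6}, the full vertex set. Edge coverage: each edge of G has both endpoints in at least one bag. Running intersection: for every vertex, the bags containing it form a connected subtree. All three properties hold, so this is a valid tree decomposition of width max|bag| − 1 = 4, and hence tw(G) ≤ 4.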